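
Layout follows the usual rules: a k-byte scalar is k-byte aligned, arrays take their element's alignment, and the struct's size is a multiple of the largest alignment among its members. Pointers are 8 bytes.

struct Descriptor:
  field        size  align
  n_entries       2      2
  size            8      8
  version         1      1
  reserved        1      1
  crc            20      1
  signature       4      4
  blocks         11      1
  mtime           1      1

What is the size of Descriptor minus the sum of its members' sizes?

n_entries at 0 (size 2, align 2) → ends 2
pad 6 to align 8 for size
size at 8 (size 8, align 8) → ends 16
version at 16 (size 1, align 1) → ends 17
reserved at 17 (size 1, align 1) → ends 18
crc at 18 (size 20, align 1) → ends 38
pad 2 to align 4 for signature
signature at 40 (size 4, align 4) → ends 44
blocks at 44 (size 11, align 1) → ends 55
mtime at 55 (size 1, align 1) → ends 56
total 56 bytes, alignment 8
data bytes 48, size 56 → padding 8

8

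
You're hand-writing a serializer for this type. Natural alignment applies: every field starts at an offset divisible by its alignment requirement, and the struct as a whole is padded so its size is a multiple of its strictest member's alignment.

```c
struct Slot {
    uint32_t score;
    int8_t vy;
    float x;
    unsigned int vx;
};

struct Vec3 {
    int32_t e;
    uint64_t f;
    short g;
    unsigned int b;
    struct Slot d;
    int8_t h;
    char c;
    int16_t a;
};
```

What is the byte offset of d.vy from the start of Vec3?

Slot: score at 0 (size 4, align 4) → ends 4; vy at 4 (size 1, align 1) → ends 5; pad 3 to align 4 for x; x at 8 (size 4, align 4) → ends 12; vx at 12 (size 4, align 4) → ends 16; total 16 bytes, alignment 4
e at 0 (size 4, align 4) → ends 4
pad 4 to align 8 for f
f at 8 (size 8, align 8) → ends 16
g at 16 (size 2, align 2) → ends 18
pad 2 to align 4 for b
b at 20 (size 4, align 4) → ends 24
d at 24 (size 16, align 4) → ends 40
within Slot: vy at 4
24 + 4 = 28

28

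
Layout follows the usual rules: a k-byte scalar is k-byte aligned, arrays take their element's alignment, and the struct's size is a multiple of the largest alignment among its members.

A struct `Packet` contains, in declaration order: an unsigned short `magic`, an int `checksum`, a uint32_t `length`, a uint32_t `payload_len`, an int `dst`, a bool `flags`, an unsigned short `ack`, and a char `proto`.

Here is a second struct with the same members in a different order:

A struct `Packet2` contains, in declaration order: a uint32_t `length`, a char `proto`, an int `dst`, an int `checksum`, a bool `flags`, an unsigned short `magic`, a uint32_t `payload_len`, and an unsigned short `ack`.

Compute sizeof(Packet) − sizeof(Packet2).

0..2  magic  (2B, 2-aligned)
2..4  -- padding (2B)
4..8  checksum  (4B, 4-aligned)
8..12  length  (4B, 4-aligned)
12..16  payload_len  (4B, 4-aligned)
16..20  dst  (4B, 4-aligned)
20..21  flags  (1B, 1-aligned)
21..22  -- padding (1B)
22..24  ack  (2B, 2-aligned)
24..25  proto  (1B, 1-aligned)
25..28  -- tail padding (3B)
sizeof = 28, alignof = 4
— Packet2 —
0..4  length  (4B, 4-aligned)
4..5  proto  (1B, 1-aligned)
5..8  -- padding (3B)
8..12  dst  (4B, 4-aligned)
12..16  checksum  (4B, 4-aligned)
16..17  flags  (1B, 1-aligned)
17..18  -- padding (1B)
18..20  magic  (2B, 2-aligned)
20..24  payload_len  (4B, 4-aligned)
24..26  ack  (2B, 2-aligned)
26..28  -- tail padding (2B)
sizeof = 28, alignof = 4
28 − 28 = 0

0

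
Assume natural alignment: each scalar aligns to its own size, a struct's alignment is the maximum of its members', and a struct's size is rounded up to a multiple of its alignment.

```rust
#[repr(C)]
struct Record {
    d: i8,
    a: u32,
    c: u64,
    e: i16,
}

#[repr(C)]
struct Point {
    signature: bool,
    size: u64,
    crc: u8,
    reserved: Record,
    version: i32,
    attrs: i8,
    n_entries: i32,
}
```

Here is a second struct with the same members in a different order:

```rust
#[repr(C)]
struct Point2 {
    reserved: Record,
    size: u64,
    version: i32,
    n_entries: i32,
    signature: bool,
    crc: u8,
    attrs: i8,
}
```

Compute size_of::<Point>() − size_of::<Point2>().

Record: d at 0 (size 1, align 1) → ends 1; pad 3 to align 4 for a; a at 4 (size 4, align 4) → ends 8; c at 8 (size 8, align 8) → ends 16; e at 16 (size 2, align 2) → ends 18; tail pad 6 to reach multiple of 8; total 24 bytes, alignment 8
signature at 0 (size 1, align 1) → ends 1
pad 7 to align 8 for size
size at 8 (size 8, align 8) → ends 16
crc at 16 (size 1, align 1) → ends 17
pad 7 to align 8 for reserved
reserved at 24 (size 24, align 8) → ends 48
version at 48 (size 4, align 4) → ends 52
attrs at 52 (size 1, align 1) → ends 53
pad 3 to align 4 for n_entries
n_entries at 56 (size 4, align 4) → ends 60
tail pad 4 to reach multiple of 8
total 64 bytes, alignment 8
— Point2 —
reserved at 0 (size 24, align 8) → ends 24
size at 24 (size 8, align 8) → ends 32
version at 32 (size 4, align 4) → ends 36
n_entries at 36 (size 4, align 4) → ends 40
signature at 40 (size 1, align 1) → ends 41
crc at 41 (size 1, align 1) → ends 42
attrs at 42 (size 1, align 1) → ends 43
tail pad 5 to reach multiple of 8
total 48 bytes, alignment 8
64 − 48 = 16

16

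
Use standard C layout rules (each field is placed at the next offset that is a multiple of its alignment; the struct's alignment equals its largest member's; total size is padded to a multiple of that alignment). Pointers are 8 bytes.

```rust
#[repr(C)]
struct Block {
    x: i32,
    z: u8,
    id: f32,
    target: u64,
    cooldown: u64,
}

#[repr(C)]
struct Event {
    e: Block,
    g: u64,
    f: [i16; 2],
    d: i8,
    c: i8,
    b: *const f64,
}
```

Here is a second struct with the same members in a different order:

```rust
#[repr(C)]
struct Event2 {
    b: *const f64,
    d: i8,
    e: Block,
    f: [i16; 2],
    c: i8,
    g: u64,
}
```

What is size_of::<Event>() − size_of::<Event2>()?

Block: @0: x [4B, align 4] → 4; @4: z [1B, align 1] → 5; +3 pad (align 4); @8: id [4B, align 4] → 12; +4 pad (align 8); @16: target [8B, align 8] → 24; @24: cooldown [8B, align 8] → 32; size 32, align 8
@0: e [32B, align 8] → 32
@32: g [8B, align 8] → 40
@40: f [4B, align 2] → 44
@44: d [1B, align 1] → 45
@45: c [1B, align 1] → 46
+2 pad (align 8)
@48: b [8B, align 8] → 56
size 56, align 8
— Event2 —
@0: b [8B, align 8] → 8
@8: d [1B, align 1] → 9
+7 pad (align 8)
@16: e [32B, align 8] → 48
@48: f [4B, align 2] → 52
@52: c [1B, align 1] → 53
+3 pad (align 8)
@56: g [8B, align 8] → 64
size 64, align 8
56 − 64 = -8

-8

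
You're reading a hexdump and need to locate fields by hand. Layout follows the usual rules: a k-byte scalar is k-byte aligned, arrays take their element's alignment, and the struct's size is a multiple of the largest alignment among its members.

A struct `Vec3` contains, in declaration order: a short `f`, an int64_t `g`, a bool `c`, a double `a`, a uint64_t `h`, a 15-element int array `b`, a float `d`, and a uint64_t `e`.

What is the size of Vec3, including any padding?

112 bytes

@0: f [2B, align 2] → 2
+6 pad (align 8)
@8: g [8B, align 8] → 16
@16: c [1B, align 1] → 17
+7 pad (align 8)
@24: a [8B, align 8] → 32
@32: h [8B, align 8] → 40
@40: b [60B, align 4] → 100
@100: d [4B, align 4] → 104
@104: e [8B, align 8] → 112
size 112, align 8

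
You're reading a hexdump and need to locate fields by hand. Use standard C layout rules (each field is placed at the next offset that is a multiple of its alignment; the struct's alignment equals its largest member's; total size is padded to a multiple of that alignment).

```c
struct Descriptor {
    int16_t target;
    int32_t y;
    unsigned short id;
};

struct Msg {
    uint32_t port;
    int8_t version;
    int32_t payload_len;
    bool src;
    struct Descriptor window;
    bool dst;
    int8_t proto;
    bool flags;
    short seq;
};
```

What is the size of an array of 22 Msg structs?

Descriptor: target at 0 (size 2, align 2) → ends 2; pad 2 to align 4 for y; y at 4 (size 4, align 4) → ends 8; id at 8 (size 2, align 2) → ends 10; tail pad 2 to reach multiple of 4; total 12 bytes, alignment 4
port at 0 (size 4, align 4) → ends 4
version at 4 (size 1, align 1) → ends 5
pad 3 to align 4 for payload_len
payload_len at 8 (size 4, align 4) → ends 12
src at 12 (size 1, align 1) → ends 13
pad 3 to align 4 for window
window at 16 (size 12, align 4) → ends 28
dst at 28 (size 1, align 1) → ends 29
proto at 29 (size 1, align 1) → ends 30
flags at 30 (size 1, align 1) → ends 31
pad 1 to align 2 for seq
seq at 32 (size 2, align 2) → ends 34
tail pad 2 to reach multiple of 4
total 36 bytes, alignment 4
array of 22: 22 × 36 = 792

792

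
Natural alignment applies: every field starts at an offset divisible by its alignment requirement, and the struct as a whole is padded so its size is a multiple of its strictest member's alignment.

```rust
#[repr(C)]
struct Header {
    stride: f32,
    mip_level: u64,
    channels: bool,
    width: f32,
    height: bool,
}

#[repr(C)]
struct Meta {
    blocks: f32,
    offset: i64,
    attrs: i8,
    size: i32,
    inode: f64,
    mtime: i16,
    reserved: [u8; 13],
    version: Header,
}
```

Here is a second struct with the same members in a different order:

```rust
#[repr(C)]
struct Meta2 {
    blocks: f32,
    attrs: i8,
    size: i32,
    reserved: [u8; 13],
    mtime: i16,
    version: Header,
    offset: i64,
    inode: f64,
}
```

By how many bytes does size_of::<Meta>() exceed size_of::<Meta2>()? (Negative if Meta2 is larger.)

0

Header: 0..4  stride  (4B, 4-aligned); 4..8  -- padding (4B); 8..16  mip_level  (8B, 8-aligned); 16..17  channels  (1B, 1-aligned); 17..20  -- padding (3B); 20..24  width  (4B, 4-aligned); 24..25  height  (1B, 1-aligned); 25..32  -- tail padding (7B); sizeof = 32, alignof = 8
0..4  blocks  (4B, 4-aligned)
4..8  -- padding (4B)
8..16  offset  (8B, 8-aligned)
16..17  attrs  (1B, 1-aligned)
17..20  -- padding (3B)
20..24  size  (4B, 4-aligned)
24..32  inode  (8B, 8-aligned)
32..34  mtime  (2B, 2-aligned)
34..47  reserved  (13B, 1-aligned)
47..48  -- padding (1B)
48..80  version  (32B, 8-aligned)
sizeof = 80, alignof = 8
— Meta2 —
0..4  blocks  (4B, 4-aligned)
4..5  attrs  (1B, 1-aligned)
5..8  -- padding (3B)
8..12  size  (4B, 4-aligned)
12..25  reserved  (13B, 1-aligned)
25..26  -- padding (1B)
26..28  mtime  (2B, 2-aligned)
28..32  -- padding (4B)
32..64  version  (32B, 8-aligned)
64..72  offset  (8B, 8-aligned)
72..80  inode  (8B, 8-aligned)
sizeof = 80, alignof = 8
80 − 80 = 0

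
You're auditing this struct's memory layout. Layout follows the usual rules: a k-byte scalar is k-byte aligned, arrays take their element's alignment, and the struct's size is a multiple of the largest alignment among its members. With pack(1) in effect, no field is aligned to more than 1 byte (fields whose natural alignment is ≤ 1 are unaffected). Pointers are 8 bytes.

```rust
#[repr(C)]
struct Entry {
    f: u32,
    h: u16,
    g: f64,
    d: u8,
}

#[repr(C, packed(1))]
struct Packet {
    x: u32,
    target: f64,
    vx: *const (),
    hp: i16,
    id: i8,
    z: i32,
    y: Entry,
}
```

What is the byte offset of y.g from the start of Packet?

35

Entry: f at 0 (size 4, align 4) → ends 4; h at 4 (size 2, align 2) → ends 6; pad 2 to align 8 for g; g at 8 (size 8, align 8) → ends 16; d at 16 (size 1, align 1) → ends 17; tail pad 7 to reach multiple of 8; total 24 bytes, alignment 8
x at 0 (size 4, align 1) → ends 4
target at 4 (size 8, align 1) → ends 12
vx at 12 (size 8, align 1) → ends 20
hp at 20 (size 2, align 1) → ends 22
id at 22 (size 1, align 1) → ends 23
z at 23 (size 4, align 1) → ends 27
y at 27 (size 24, align 1) → ends 51
within Entry: g at 8
27 + 8 = 35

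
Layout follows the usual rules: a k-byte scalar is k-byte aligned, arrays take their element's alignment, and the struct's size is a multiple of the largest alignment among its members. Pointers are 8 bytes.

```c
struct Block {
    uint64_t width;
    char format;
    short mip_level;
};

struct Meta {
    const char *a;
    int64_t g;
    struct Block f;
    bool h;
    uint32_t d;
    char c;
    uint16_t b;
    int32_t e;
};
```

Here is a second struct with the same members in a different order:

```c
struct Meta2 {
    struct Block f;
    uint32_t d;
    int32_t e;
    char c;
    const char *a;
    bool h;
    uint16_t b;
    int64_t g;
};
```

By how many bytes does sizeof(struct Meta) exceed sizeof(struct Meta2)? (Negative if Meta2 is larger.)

-8

Block: @0: width [8B, align 8] → 8; @8: format [1B, align 1] → 9; +1 pad (align 2); @10: mip_level [2B, align 2] → 12; +4 tail pad (align 8); size 16, align 8
@0: a [8B, align 8] → 8
@8: g [8B, align 8] → 16
@16: f [16B, align 8] → 32
@32: h [1B, align 1] → 33
+3 pad (align 4)
@36: d [4B, align 4] → 40
@40: c [1B, align 1] → 41
+1 pad (align 2)
@42: b [2B, align 2] → 44
@44: e [4B, align 4] → 48
size 48, align 8
— Meta2 —
@0: f [16B, align 8] → 16
@16: d [4B, align 4] → 20
@20: e [4B, align 4] → 24
@24: c [1B, align 1] → 25
+7 pad (align 8)
@32: a [8B, align 8] → 40
@40: h [1B, align 1] → 41
+1 pad (align 2)
@42: b [2B, align 2] → 44
+4 pad (align 8)
@48: g [8B, align 8] → 56
size 56, align 8
48 − 56 = -8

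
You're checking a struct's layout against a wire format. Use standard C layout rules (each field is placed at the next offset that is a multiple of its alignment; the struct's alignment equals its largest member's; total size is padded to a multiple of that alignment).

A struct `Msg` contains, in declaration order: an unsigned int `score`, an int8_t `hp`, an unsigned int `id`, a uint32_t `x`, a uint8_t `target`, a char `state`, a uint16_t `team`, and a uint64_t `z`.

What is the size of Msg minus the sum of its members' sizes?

score at 0 (size 4, align 4) → ends 4
hp at 4 (size 1, align 1) → ends 5
pad 3 to align 4 for id
id at 8 (size 4, align 4) → ends 12
x at 12 (size 4, align 4) → ends 16
target at 16 (size 1, align 1) → ends 17
state at 17 (size 1, align 1) → ends 18
team at 18 (size 2, align 2) → ends 20
pad 4 to align 8 for z
z at 24 (size 8, align 8) → ends 32
total 32 bytes, alignment 8
data bytes 25, size 32 → padding 7

7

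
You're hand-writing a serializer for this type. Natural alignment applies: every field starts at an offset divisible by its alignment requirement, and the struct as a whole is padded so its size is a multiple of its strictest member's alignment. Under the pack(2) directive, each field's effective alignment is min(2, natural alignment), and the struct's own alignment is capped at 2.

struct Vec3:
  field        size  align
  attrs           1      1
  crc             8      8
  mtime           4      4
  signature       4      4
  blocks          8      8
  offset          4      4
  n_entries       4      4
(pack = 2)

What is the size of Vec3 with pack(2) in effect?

attrs at 0 (size 1, align 1) → ends 1
pad 1 to align 2 for crc
crc at 2 (size 8, align 2) → ends 10
mtime at 10 (size 4, align 2) → ends 14
signature at 14 (size 4, align 2) → ends 18
blocks at 18 (size 8, align 2) → ends 26
offset at 26 (size 4, align 2) → ends 30
n_entries at 30 (size 4, align 2) → ends 34
total 34 bytes, alignment 2

34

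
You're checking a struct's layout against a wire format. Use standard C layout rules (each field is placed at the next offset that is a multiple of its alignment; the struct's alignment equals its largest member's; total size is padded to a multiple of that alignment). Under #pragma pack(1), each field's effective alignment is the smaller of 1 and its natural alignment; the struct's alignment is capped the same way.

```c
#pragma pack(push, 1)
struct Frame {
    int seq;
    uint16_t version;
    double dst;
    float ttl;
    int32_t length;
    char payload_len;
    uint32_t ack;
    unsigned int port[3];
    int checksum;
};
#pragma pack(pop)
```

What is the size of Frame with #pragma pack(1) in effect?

0..4  seq  (4B, 1-aligned)
4..6  version  (2B, 1-aligned)
6..14  dst  (8B, 1-aligned)
14..18  ttl  (4B, 1-aligned)
18..22  length  (4B, 1-aligned)
22..23  payload_len  (1B, 1-aligned)
23..27  ack  (4B, 1-aligned)
27..39  port  (12B, 1-aligned)
39..43  checksum  (4B, 1-aligned)
sizeof = 43, alignof = 1

43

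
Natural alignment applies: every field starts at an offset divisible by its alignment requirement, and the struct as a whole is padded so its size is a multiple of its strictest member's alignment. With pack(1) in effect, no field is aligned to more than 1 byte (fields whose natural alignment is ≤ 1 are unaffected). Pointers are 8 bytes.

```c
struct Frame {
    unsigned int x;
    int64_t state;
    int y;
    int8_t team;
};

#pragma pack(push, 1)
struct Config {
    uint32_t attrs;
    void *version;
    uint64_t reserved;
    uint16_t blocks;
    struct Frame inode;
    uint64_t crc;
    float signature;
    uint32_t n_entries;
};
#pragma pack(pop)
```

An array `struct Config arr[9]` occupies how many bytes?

558

Frame: @0: x [4B, align 4] → 4; +4 pad (align 8); @8: state [8B, align 8] → 16; @16: y [4B, align 4] → 20; @20: team [1B, align 1] → 21; +3 tail pad (align 8); size 24, align 8
@0: attrs [4B, align 1] → 4
@4: version [8B, align 1] → 12
@12: reserved [8B, align 1] → 20
@20: blocks [2B, align 1] → 22
@22: inode [24B, align 1] → 46
@46: crc [8B, align 1] → 54
@54: signature [4B, align 1] → 58
@58: n_entries [4B, align 1] → 62
size 62, align 1
array of 9: 9 × 62 = 558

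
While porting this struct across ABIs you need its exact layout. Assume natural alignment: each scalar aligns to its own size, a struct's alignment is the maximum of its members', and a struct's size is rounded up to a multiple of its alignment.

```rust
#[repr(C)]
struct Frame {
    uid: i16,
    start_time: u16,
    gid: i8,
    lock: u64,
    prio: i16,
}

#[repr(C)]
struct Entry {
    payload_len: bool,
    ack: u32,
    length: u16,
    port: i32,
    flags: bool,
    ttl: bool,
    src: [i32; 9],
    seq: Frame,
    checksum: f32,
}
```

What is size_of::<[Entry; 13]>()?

1144

Frame: @0: uid [2B, align 2] → 2; @2: start_time [2B, align 2] → 4; @4: gid [1B, align 1] → 5; +3 pad (align 8); @8: lock [8B, align 8] → 16; @16: prio [2B, align 2] → 18; +6 tail pad (align 8); size 24, align 8
@0: payload_len [1B, align 1] → 1
+3 pad (align 4)
@4: ack [4B, align 4] → 8
@8: length [2B, align 2] → 10
+2 pad (align 4)
@12: port [4B, align 4] → 16
@16: flags [1B, align 1] → 17
@17: ttl [1B, align 1] → 18
+2 pad (align 4)
@20: src [36B, align 4] → 56
@56: seq [24B, align 8] → 80
@80: checksum [4B, align 4] → 84
+4 tail pad (align 8)
size 88, align 8
array of 13: 13 × 88 = 1144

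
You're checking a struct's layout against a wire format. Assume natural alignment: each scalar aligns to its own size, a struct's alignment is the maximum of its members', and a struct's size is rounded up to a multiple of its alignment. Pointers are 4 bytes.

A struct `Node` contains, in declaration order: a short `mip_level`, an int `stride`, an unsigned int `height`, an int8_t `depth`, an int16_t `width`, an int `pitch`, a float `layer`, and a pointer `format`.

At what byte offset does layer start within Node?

0..2  mip_level  (2B, 2-aligned)
2..4  -- padding (2B)
4..8  stride  (4B, 4-aligned)
8..12  height  (4B, 4-aligned)
12..13  depth  (1B, 1-aligned)
13..14  -- padding (1B)
14..16  width  (2B, 2-aligned)
16..20  pitch  (4B, 4-aligned)
20..24  layer  (4B, 4-aligned)

20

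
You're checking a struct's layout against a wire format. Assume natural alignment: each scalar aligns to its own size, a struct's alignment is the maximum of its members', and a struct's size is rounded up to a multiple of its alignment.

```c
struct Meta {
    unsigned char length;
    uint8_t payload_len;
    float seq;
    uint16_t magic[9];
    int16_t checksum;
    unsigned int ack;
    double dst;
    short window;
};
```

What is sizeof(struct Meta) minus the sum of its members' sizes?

8

0..1  length  (1B, 1-aligned)
1..2  payload_len  (1B, 1-aligned)
2..4  -- padding (2B)
4..8  seq  (4B, 4-aligned)
8..26  magic  (18B, 2-aligned)
26..28  checksum  (2B, 2-aligned)
28..32  ack  (4B, 4-aligned)
32..40  dst  (8B, 8-aligned)
40..42  window  (2B, 2-aligned)
42..48  -- tail padding (6B)
sizeof = 48, alignof = 8
data bytes 40, size 48 → padding 8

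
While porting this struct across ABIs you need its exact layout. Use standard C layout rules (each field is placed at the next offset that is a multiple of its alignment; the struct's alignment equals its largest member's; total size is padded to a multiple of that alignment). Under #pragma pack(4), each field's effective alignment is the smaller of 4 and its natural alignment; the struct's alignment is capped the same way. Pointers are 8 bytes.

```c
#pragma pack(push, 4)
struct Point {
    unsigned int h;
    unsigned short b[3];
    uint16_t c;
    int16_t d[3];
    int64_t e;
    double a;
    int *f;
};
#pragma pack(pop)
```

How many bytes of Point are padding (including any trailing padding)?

2

@0: h [4B, align 4] → 4
@4: b [6B, align 2] → 10
@10: c [2B, align 2] → 12
@12: d [6B, align 2] → 18
+2 pad (align 4)
@20: e [8B, align 4] → 28
@28: a [8B, align 4] → 36
@36: f [8B, align 4] → 44
size 44, align 4
data bytes 42, size 44 → padding 2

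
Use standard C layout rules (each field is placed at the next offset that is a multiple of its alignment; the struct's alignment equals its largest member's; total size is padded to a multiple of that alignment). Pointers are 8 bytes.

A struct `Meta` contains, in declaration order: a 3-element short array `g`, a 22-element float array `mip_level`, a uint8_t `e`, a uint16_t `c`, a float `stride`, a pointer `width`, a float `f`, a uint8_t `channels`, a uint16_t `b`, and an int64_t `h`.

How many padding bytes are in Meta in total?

4

@0: g [6B, align 2] → 6
+2 pad (align 4)
@8: mip_level [88B, align 4] → 96
@96: e [1B, align 1] → 97
+1 pad (align 2)
@98: c [2B, align 2] → 100
@100: stride [4B, align 4] → 104
@104: width [8B, align 8] → 112
@112: f [4B, align 4] → 116
@116: channels [1B, align 1] → 117
+1 pad (align 2)
@118: b [2B, align 2] → 120
@120: h [8B, align 8] → 128
size 128, align 8
data bytes 124, size 128 → padding 4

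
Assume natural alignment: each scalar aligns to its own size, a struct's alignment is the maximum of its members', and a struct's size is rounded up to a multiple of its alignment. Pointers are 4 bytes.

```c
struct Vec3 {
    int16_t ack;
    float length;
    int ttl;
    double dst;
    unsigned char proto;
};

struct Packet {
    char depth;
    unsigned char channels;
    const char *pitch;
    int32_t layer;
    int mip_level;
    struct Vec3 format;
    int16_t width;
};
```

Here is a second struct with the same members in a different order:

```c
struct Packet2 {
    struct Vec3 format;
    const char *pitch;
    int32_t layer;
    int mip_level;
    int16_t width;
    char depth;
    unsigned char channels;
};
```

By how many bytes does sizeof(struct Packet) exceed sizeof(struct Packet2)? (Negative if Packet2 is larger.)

Vec3: ack at 0 (size 2, align 2) → ends 2; pad 2 to align 4 for length; length at 4 (size 4, align 4) → ends 8; ttl at 8 (size 4, align 4) → ends 12; pad 4 to align 8 for dst; dst at 16 (size 8, align 8) → ends 24; proto at 24 (size 1, align 1) → ends 25; tail pad 7 to reach multiple of 8; total 32 bytes, alignment 8
depth at 0 (size 1, align 1) → ends 1
channels at 1 (size 1, align 1) → ends 2
pad 2 to align 4 for pitch
pitch at 4 (size 4, align 4) → ends 8
layer at 8 (size 4, align 4) → ends 12
mip_level at 12 (size 4, align 4) → ends 16
format at 16 (size 32, align 8) → ends 48
width at 48 (size 2, align 2) → ends 50
tail pad 6 to reach multiple of 8
total 56 bytes, alignment 8
— Packet2 —
format at 0 (size 32, align 8) → ends 32
pitch at 32 (size 4, align 4) → ends 36
layer at 36 (size 4, align 4) → ends 40
mip_level at 40 (size 4, align 4) → ends 44
width at 44 (size 2, align 2) → ends 46
depth at 46 (size 1, align 1) → ends 47
channels at 47 (size 1, align 1) → ends 48
total 48 bytes, alignment 8
56 − 48 = 8

8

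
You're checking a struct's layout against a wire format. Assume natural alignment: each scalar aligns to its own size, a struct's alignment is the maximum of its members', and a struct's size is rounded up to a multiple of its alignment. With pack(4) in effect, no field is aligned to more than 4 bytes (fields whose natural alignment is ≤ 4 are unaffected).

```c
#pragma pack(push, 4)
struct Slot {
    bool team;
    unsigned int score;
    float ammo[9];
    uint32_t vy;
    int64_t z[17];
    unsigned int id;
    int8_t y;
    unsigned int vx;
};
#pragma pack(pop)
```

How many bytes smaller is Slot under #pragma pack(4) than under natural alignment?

natural layout:
  0..1  team  (1B, 1-aligned)
  1..4  -- padding (3B)
  4..8  score  (4B, 4-aligned)
  8..44  ammo  (36B, 4-aligned)
  44..48  vy  (4B, 4-aligned)
  48..184  z  (136B, 8-aligned)
  184..188  id  (4B, 4-aligned)
  188..189  y  (1B, 1-aligned)
  189..192  -- padding (3B)
  192..196  vx  (4B, 4-aligned)
  196..200  -- tail padding (4B)
  sizeof = 200, alignof = 8
packed(4) layout:
  0..1  team  (1B, 1-aligned)
  1..4  -- padding (3B)
  4..8  score  (4B, 4-aligned)
  8..44  ammo  (36B, 4-aligned)
  44..48  vy  (4B, 4-aligned)
  48..184  z  (136B, 4-aligned)
  184..188  id  (4B, 4-aligned)
  188..189  y  (1B, 1-aligned)
  189..192  -- padding (3B)
  192..196  vx  (4B, 4-aligned)
  sizeof = 196, alignof = 4
200 − 196 = 4

4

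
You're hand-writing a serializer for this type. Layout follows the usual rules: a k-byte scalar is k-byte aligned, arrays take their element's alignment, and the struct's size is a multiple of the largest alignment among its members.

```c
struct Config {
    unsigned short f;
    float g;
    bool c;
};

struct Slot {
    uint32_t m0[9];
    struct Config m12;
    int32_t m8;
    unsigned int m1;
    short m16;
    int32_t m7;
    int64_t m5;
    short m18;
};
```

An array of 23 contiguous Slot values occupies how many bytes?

1840

Config: f at 0 (size 2, align 2) → ends 2; pad 2 to align 4 for g; g at 4 (size 4, align 4) → ends 8; c at 8 (size 1, align 1) → ends 9; tail pad 3 to reach multiple of 4; total 12 bytes, alignment 4
m0 at 0 (size 36, align 4) → ends 36
m12 at 36 (size 12, align 4) → ends 48
m8 at 48 (size 4, align 4) → ends 52
m1 at 52 (size 4, align 4) → ends 56
m16 at 56 (size 2, align 2) → ends 58
pad 2 to align 4 for m7
m7 at 60 (size 4, align 4) → ends 64
m5 at 64 (size 8, align 8) → ends 72
m18 at 72 (size 2, align 2) → ends 74
tail pad 6 to reach multiple of 8
total 80 bytes, alignment 8
array of 23: 23 × 80 = 1840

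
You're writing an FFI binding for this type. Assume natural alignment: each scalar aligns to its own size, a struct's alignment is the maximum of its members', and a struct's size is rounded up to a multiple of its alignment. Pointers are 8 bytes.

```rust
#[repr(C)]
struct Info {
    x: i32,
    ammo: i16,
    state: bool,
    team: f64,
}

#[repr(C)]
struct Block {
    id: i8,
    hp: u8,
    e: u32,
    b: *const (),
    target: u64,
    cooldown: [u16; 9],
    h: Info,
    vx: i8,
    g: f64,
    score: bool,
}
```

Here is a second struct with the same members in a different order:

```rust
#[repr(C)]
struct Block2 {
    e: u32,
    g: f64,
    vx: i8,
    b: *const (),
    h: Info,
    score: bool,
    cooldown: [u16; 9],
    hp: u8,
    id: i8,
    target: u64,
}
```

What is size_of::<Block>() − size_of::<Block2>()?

8

Info: 0..4  x  (4B, 4-aligned); 4..6  ammo  (2B, 2-aligned); 6..7  state  (1B, 1-aligned); 7..8  -- padding (1B); 8..16  team  (8B, 8-aligned); sizeof = 16, alignof = 8
0..1  id  (1B, 1-aligned)
1..2  hp  (1B, 1-aligned)
2..4  -- padding (2B)
4..8  e  (4B, 4-aligned)
8..16  b  (8B, 8-aligned)
16..24  target  (8B, 8-aligned)
24..42  cooldown  (18B, 2-aligned)
42..48  -- padding (6B)
48..64  h  (16B, 8-aligned)
64..65  vx  (1B, 1-aligned)
65..72  -- padding (7B)
72..80  g  (8B, 8-aligned)
80..81  score  (1B, 1-aligned)
81..88  -- tail padding (7B)
sizeof = 88, alignof = 8
— Block2 —
0..4  e  (4B, 4-aligned)
4..8  -- padding (4B)
8..16  g  (8B, 8-aligned)
16..17  vx  (1B, 1-aligned)
17..24  -- padding (7B)
24..32  b  (8B, 8-aligned)
32..48  h  (16B, 8-aligned)
48..49  score  (1B, 1-aligned)
49..50  -- padding (1B)
50..68  cooldown  (18B, 2-aligned)
68..69  hp  (1B, 1-aligned)
69..70  id  (1B, 1-aligned)
70..72  -- padding (2B)
72..80  target  (8B, 8-aligned)
sizeof = 80, alignof = 8
88 − 80 = 8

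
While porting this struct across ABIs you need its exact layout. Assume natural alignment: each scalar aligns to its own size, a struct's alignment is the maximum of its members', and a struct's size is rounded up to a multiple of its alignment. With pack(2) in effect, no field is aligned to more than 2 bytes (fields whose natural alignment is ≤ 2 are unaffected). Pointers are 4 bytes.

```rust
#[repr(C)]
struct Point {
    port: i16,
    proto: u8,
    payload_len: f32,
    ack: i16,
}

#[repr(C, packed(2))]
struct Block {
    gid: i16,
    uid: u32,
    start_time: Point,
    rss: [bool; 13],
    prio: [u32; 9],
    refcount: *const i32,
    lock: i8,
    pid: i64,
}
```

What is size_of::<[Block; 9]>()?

Point: @0: port [2B, align 2] → 2; @2: proto [1B, align 1] → 3; +1 pad (align 4); @4: payload_len [4B, align 4] → 8; @8: ack [2B, align 2] → 10; +2 tail pad (align 4); size 12, align 4
@0: gid [2B, align 2] → 2
@2: uid [4B, align 2] → 6
@6: start_time [12B, align 2] → 18
@18: rss [13B, align 1] → 31
+1 pad (align 2)
@32: prio [36B, align 2] → 68
@68: refcount [4B, align 2] → 72
@72: lock [1B, align 1] → 73
+1 pad (align 2)
@74: pid [8B, align 2] → 82
size 82, align 2
array of 9: 9 × 82 = 738

738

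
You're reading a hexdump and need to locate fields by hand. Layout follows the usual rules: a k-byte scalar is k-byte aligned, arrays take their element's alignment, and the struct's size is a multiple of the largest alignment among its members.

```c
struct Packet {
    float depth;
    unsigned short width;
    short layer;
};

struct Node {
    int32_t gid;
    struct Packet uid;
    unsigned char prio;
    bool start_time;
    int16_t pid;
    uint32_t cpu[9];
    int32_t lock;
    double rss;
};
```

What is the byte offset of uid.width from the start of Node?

Packet: @0: depth [4B, align 4] → 4; @4: width [2B, align 2] → 6; @6: layer [2B, align 2] → 8; size 8, align 4
@0: gid [4B, align 4] → 4
@4: uid [8B, align 4] → 12
within Packet: width at 4
4 + 4 = 8

8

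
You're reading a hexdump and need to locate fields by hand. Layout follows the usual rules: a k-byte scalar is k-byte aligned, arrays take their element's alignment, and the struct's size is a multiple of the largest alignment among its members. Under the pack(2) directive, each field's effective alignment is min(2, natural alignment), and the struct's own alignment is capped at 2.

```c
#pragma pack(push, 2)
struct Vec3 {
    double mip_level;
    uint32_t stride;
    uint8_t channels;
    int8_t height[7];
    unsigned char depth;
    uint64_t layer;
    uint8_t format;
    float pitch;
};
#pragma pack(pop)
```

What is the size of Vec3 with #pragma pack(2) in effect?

@0: mip_level [8B, align 2] → 8
@8: stride [4B, align 2] → 12
@12: channels [1B, align 1] → 13
@13: height [7B, align 1] → 20
@20: depth [1B, align 1] → 21
+1 pad (align 2)
@22: layer [8B, align 2] → 30
@30: format [1B, align 1] → 31
+1 pad (align 2)
@32: pitch [4B, align 2] → 36
size 36, align 2

36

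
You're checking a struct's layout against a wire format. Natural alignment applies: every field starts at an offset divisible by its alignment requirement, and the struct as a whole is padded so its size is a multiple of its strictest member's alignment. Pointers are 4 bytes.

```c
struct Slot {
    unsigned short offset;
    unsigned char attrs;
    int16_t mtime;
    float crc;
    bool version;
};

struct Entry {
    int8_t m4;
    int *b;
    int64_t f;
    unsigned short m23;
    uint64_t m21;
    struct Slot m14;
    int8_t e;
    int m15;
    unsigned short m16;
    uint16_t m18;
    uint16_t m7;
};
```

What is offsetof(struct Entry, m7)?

60

Slot: 0..2  offset  (2B, 2-aligned); 2..3  attrs  (1B, 1-aligned); 3..4  -- padding (1B); 4..6  mtime  (2B, 2-aligned); 6..8  -- padding (2B); 8..12  crc  (4B, 4-aligned); 12..13  version  (1B, 1-aligned); 13..16  -- tail padding (3B); sizeof = 16, alignof = 4
0..1  m4  (1B, 1-aligned)
1..4  -- padding (3B)
4..8  b  (4B, 4-aligned)
8..16  f  (8B, 8-aligned)
16..18  m23  (2B, 2-aligned)
18..24  -- padding (6B)
24..32  m21  (8B, 8-aligned)
32..48  m14  (16B, 4-aligned)
48..49  e  (1B, 1-aligned)
49..52  -- padding (3B)
52..56  m15  (4B, 4-aligned)
56..58  m16  (2B, 2-aligned)
58..60  m18  (2B, 2-aligned)
60..62  m7  (2B, 2-aligned)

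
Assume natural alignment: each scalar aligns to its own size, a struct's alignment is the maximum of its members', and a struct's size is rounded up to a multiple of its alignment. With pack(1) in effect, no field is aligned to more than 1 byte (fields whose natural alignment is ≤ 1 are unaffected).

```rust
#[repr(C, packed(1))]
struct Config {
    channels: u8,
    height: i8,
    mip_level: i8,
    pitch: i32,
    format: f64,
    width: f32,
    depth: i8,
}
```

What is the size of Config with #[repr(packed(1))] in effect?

0..1  channels  (1B, 1-aligned)
1..2  height  (1B, 1-aligned)
2..3  mip_level  (1B, 1-aligned)
3..7  pitch  (4B, 1-aligned)
7..15  format  (8B, 1-aligned)
15..19  width  (4B, 1-aligned)
19..20  depth  (1B, 1-aligned)
sizeof = 20, alignof = 1

20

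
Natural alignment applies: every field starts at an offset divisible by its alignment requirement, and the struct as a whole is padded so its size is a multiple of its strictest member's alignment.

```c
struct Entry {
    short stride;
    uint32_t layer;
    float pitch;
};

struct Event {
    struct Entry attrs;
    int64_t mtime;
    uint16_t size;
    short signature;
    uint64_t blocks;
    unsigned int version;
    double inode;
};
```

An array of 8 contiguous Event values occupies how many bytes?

448

Entry: @0: stride [2B, align 2] → 2; +2 pad (align 4); @4: layer [4B, align 4] → 8; @8: pitch [4B, align 4] → 12; size 12, align 4
@0: attrs [12B, align 4] → 12
+4 pad (align 8)
@16: mtime [8B, align 8] → 24
@24: size [2B, align 2] → 26
@26: signature [2B, align 2] → 28
+4 pad (align 8)
@32: blocks [8B, align 8] → 40
@40: version [4B, align 4] → 44
+4 pad (align 8)
@48: inode [8B, align 8] → 56
size 56, align 8
array of 8: 8 × 56 = 448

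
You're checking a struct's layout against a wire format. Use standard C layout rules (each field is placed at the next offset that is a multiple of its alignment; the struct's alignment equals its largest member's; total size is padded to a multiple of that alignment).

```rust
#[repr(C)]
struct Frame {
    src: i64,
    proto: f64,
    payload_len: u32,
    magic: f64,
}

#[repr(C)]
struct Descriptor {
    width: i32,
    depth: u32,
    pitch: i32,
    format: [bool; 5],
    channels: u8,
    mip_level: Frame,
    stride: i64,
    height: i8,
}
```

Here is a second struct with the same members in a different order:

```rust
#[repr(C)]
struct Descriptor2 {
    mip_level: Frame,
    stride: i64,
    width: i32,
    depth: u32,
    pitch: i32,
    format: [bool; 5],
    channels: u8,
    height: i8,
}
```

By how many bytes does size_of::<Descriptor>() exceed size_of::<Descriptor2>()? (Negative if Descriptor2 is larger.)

8

Frame: @0: src [8B, align 8] → 8; @8: proto [8B, align 8] → 16; @16: payload_len [4B, align 4] → 20; +4 pad (align 8); @24: magic [8B, align 8] → 32; size 32, align 8
@0: width [4B, align 4] → 4
@4: depth [4B, align 4] → 8
@8: pitch [4B, align 4] → 12
@12: format [5B, align 1] → 17
@17: channels [1B, align 1] → 18
+6 pad (align 8)
@24: mip_level [32B, align 8] → 56
@56: stride [8B, align 8] → 64
@64: height [1B, align 1] → 65
+7 tail pad (align 8)
size 72, align 8
— Descriptor2 —
@0: mip_level [32B, align 8] → 32
@32: stride [8B, align 8] → 40
@40: width [4B, align 4] → 44
@44: depth [4B, align 4] → 48
@48: pitch [4B, align 4] → 52
@52: format [5B, align 1] → 57
@57: channels [1B, align 1] → 58
@58: height [1B, align 1] → 59
+5 tail pad (align 8)
size 64, align 8
72 − 64 = 8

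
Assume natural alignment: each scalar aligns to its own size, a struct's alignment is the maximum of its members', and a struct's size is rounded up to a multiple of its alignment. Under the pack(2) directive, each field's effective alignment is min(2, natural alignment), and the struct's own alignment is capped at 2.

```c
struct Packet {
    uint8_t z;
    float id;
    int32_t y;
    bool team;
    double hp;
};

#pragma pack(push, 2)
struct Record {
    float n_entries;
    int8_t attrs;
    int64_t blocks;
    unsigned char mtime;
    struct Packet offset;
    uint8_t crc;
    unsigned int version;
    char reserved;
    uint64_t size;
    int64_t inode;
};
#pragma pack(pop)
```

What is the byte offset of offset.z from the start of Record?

Packet: @0: z [1B, align 1] → 1; +3 pad (align 4); @4: id [4B, align 4] → 8; @8: y [4B, align 4] → 12; @12: team [1B, align 1] → 13; +3 pad (align 8); @16: hp [8B, align 8] → 24; size 24, align 8
@0: n_entries [4B, align 2] → 4
@4: attrs [1B, align 1] → 5
+1 pad (align 2)
@6: blocks [8B, align 2] → 14
@14: mtime [1B, align 1] → 15
+1 pad (align 2)
@16: offset [24B, align 2] → 40
within Packet: z at 0
16 + 0 = 16

16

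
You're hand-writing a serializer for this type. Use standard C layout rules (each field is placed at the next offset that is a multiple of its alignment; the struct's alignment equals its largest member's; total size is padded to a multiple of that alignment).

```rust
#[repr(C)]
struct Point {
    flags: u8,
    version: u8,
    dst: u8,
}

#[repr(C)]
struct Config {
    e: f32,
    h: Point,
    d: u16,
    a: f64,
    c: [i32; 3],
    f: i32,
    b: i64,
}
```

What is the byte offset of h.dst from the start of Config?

Point: @0: flags [1B, align 1] → 1; @1: version [1B, align 1] → 2; @2: dst [1B, align 1] → 3; size 3, align 1
@0: e [4B, align 4] → 4
@4: h [3B, align 1] → 7
within Point: dst at 2
4 + 2 = 6

6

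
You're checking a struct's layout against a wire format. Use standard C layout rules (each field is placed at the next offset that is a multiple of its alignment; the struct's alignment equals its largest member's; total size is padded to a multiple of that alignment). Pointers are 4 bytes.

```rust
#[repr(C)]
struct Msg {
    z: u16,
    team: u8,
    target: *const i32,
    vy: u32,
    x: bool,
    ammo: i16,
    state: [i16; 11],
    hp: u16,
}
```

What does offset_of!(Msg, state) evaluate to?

0..2  z  (2B, 2-aligned)
2..3  team  (1B, 1-aligned)
3..4  -- padding (1B)
4..8  target  (4B, 4-aligned)
8..12  vy  (4B, 4-aligned)
12..13  x  (1B, 1-aligned)
13..14  -- padding (1B)
14..16  ammo  (2B, 2-aligned)
16..38  state  (22B, 2-aligned)

16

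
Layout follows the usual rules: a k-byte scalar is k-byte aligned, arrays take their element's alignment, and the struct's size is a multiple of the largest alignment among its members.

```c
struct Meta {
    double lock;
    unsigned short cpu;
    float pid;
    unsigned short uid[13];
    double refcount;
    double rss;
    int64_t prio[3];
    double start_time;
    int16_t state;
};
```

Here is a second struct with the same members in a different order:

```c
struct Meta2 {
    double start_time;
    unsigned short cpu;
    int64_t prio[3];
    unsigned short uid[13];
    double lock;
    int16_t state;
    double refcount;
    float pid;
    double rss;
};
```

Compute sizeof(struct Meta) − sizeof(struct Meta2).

-8

@0: lock [8B, align 8] → 8
@8: cpu [2B, align 2] → 10
+2 pad (align 4)
@12: pid [4B, align 4] → 16
@16: uid [26B, align 2] → 42
+6 pad (align 8)
@48: refcount [8B, align 8] → 56
@56: rss [8B, align 8] → 64
@64: prio [24B, align 8] → 88
@88: start_time [8B, align 8] → 96
@96: state [2B, align 2] → 98
+6 tail pad (align 8)
size 104, align 8
— Meta2 —
@0: start_time [8B, align 8] → 8
@8: cpu [2B, align 2] → 10
+6 pad (align 8)
@16: prio [24B, align 8] → 40
@40: uid [26B, align 2] → 66
+6 pad (align 8)
@72: lock [8B, align 8] → 80
@80: state [2B, align 2] → 82
+6 pad (align 8)
@88: refcount [8B, align 8] → 96
@96: pid [4B, align 4] → 100
+4 pad (align 8)
@104: rss [8B, align 8] → 112
size 112, align 8
104 − 112 = -8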